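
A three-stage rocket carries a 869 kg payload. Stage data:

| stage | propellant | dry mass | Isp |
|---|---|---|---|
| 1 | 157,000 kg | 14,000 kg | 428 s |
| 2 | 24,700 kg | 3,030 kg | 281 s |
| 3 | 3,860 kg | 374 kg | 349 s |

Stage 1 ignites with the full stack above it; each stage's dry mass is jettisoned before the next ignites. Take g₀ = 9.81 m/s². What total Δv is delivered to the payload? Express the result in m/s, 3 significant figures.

Ignition mass of stage 1 = 157,000+14,000 + 24,700+3,030 + 3,860+374 + 869 = 203,833 kg.
Stage 1: m₀ = 203,833 kg, m_f = 203,833 − 157,000 = 46,833 kg; Δv = 428×9.81×ln(4.352) = 4198.7×1.4707 ≈ 6175 m/s.
Stage 2: m₀ = 32,833 kg, m_f = 32,833 − 24,700 = 8,133 kg; Δv = 281×9.81×ln(4.037) = 2756.6×1.3955 ≈ 3847 m/s.
Stage 3: m₀ = 5,103 kg, m_f = 5,103 − 3,860 = 1,243 kg; Δv = 349×9.81×ln(4.105) = 3423.7×1.4123 ≈ 4835 m/s.
Total Δv = 6175 + 3847 + 4835 = 14857 m/s.

Δv ≈ 14900 m/s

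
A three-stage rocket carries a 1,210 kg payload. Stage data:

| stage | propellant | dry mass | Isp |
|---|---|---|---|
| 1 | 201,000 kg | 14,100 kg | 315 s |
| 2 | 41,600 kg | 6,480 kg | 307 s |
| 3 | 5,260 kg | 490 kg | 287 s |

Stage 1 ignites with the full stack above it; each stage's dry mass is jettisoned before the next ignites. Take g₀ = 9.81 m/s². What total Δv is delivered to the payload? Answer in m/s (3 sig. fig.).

Ignition mass of stage 1 = 201,000+14,100 + 41,600+6,480 + 5,260+490 + 1,210 = 270,140 kg.
Stage 1: m₀ = 270,140 kg, m_f = 270,140 − 201,000 = 69,140 kg; Δv = 315×9.81×ln(3.907) = 3090.2×1.3628 ≈ 4211 m/s.
Stage 2: m₀ = 55,040 kg, m_f = 55,040 − 41,600 = 13,440 kg; Δv = 307×9.81×ln(4.095) = 3011.7×1.4098 ≈ 4246 m/s.
Stage 3: m₀ = 6,960 kg, m_f = 6,960 − 5,260 = 1,700 kg; Δv = 287×9.81×ln(4.094) = 2815.5×1.4096 ≈ 3969 m/s.
Total Δv = 4211 + 4246 + 3969 = 12426 m/s.

Δv ≈ 12400 m/s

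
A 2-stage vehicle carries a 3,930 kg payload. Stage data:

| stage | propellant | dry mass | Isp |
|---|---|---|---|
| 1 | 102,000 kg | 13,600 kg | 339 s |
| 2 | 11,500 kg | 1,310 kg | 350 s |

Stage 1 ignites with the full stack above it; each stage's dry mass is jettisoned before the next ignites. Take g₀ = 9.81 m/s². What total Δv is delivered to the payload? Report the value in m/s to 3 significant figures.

Δv ≈ 8890 m/s

Ignition mass of stage 1 = 102,000+13,600 + 11,500+1,310 + 3,930 = 132,340 kg.
Stage 1: m₀ = 132,340 kg, m_f = 132,340 − 102,000 = 30,340 kg; Δv = 339×9.81×ln(4.362) = 3325.6×1.4729 ≈ 4898 m/s.
Stage 2: m₀ = 16,740 kg, m_f = 16,740 − 11,500 = 5,240 kg; Δv = 350×9.81×ln(3.195) = 3433.5×1.1615 ≈ 3988 m/s.
Total Δv = 4898 + 3988 = 8886 m/s.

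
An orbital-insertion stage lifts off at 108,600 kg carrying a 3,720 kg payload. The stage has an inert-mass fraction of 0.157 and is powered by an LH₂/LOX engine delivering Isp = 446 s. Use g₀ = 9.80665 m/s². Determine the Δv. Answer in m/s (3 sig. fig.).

Stage wet mass = m₀ − payload = 108,600 − 3,720 = 104,880 kg.
Stage dry mass = ε × stage wet mass = 0.157 × 104,880 = 16,466.2 kg.
Burnout mass m_f = stage dry + payload = 16,466.2 + 3,720 = 20,186.2 kg.
v_e = Isp · g₀ = 446 × 9.80665 = 4373.8 m/s.
Rocket equation: Δv = v_e · ln(108,600/20,186.2) = 4373.8 × ln(5.38) = 4373.8 × 1.6827 ≈ 7360 m/s.

Δv ≈ 7360 m/s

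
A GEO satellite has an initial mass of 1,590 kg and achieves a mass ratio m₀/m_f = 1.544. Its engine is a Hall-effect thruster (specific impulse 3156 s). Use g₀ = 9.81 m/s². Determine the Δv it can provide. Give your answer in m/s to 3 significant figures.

v_e = Isp · g₀ = 3156 × 9.81 = 30960.4 m/s.
From the ideal rocket equation, Δv = v_e · ln(1.544) = 30960.4 × 0.4344 ≈ 13448.5 m/s.

Δv ≈ 13400 m/s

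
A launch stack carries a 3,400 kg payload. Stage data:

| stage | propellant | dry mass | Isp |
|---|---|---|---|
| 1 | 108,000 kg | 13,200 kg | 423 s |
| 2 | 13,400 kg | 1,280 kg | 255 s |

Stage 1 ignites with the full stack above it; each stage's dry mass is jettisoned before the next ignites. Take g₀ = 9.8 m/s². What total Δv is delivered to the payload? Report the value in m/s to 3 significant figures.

Ignition mass of stage 1 = 108,000+13,200 + 13,400+1,280 + 3,400 = 139,280 kg.
Stage 1: m₀ = 139,280 kg, m_f = 139,280 − 108,000 = 31,280 kg; Δv = 423×9.8×ln(4.453) = 4145.4×1.4935 ≈ 6191 m/s.
Stage 2: m₀ = 18,080 kg, m_f = 18,080 − 13,400 = 4,680 kg; Δv = 255×9.8×ln(3.863) = 2499.0×1.3515 ≈ 3377 m/s.
Total Δv = 6191 + 3377 = 9568 m/s.

Δv ≈ 9570 m/s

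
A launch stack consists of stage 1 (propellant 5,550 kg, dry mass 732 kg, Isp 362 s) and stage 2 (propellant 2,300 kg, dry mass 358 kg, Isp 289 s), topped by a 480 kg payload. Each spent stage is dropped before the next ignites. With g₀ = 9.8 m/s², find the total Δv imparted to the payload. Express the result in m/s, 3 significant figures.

Ignition mass of stage 1 = 5,550+732 + 2,300+358 + 480 = 9,420 kg.
Stage 1: m₀ = 9,420 kg, m_f = 9,420 − 5,550 = 3,870 kg; Δv = 362×9.8×ln(2.434) = 3547.6×0.8896 ≈ 3156 m/s.
Stage 2: m₀ = 3,138 kg, m_f = 3,138 − 2,300 = 838 kg; Δv = 289×9.8×ln(3.745) = 2832.2×1.3203 ≈ 3739 m/s.
Total Δv = 3156 + 3739 = 6895 m/s.

Δv ≈ 6900 m/s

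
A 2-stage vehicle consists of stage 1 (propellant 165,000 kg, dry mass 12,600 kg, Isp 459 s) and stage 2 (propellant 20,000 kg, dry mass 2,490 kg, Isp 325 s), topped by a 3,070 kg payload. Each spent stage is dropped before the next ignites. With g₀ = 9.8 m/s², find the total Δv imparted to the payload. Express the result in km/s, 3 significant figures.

Δv ≈ 12.4 km/s

Ignition mass of stage 1 = 165,000+12,600 + 20,000+2,490 + 3,070 = 203,160 kg.
Stage 1: m₀ = 203,160 kg, m_f = 203,160 − 165,000 = 38,160 kg; Δv = 459×9.8×ln(5.324) = 4498.2×1.6722 ≈ 7522 m/s.
Stage 2: m₀ = 25,560 kg, m_f = 25,560 − 20,000 = 5,560 kg; Δv = 325×9.8×ln(4.597) = 3185.0×1.5254 ≈ 4858 m/s.
Total Δv = 7522 + 4858 = 12380 m/s.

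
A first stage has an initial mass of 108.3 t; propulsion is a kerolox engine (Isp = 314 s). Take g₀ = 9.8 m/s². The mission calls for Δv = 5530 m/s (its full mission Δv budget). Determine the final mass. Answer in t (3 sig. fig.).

v_e = Isp · g₀ = 314 × 9.8 = 3077.2 m/s.
Rocket equation: m₀/m_f = exp(Δv / v_e) = exp(5530 / 3077.2) = exp(1.7971) = 6.0321.
m_f = m₀ / 6.0321 = 108.3 / 6.0321 = 17.9539 t.

final mass ≈ 18.0 t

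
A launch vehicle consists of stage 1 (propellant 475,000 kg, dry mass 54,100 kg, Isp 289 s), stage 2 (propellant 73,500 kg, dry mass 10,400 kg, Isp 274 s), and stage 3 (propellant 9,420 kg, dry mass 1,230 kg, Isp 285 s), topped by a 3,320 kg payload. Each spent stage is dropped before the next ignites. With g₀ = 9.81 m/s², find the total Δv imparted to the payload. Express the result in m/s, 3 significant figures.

Ignition mass of stage 1 = 475,000+54,100 + 73,500+10,400 + 9,420+1,230 + 3,320 = 626,970 kg.
Stage 1: m₀ = 626,970 kg, m_f = 626,970 − 475,000 = 151,970 kg; Δv = 289×9.81×ln(4.126) = 2835.1×1.4172 ≈ 4018 m/s.
Stage 2: m₀ = 97,870 kg, m_f = 97,870 − 73,500 = 24,370 kg; Δv = 274×9.81×ln(4.016) = 2687.9×1.3903 ≈ 3737 m/s.
Stage 3: m₀ = 13,970 kg, m_f = 13,970 − 9,420 = 4,550 kg; Δv = 285×9.81×ln(3.07) = 2795.9×1.1218 ≈ 3136 m/s.
Total Δv = 4018 + 3737 + 3136 = 10891 m/s.

Δv ≈ 10900 m/s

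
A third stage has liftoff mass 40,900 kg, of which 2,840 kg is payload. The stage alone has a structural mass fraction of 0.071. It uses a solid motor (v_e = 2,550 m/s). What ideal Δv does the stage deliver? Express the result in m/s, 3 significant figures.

Stage wet mass = m₀ − payload = 40,900 − 2,840 = 38,060 kg.
Stage dry mass = ε × stage wet mass = 0.071 × 38,060 = 2,702.26 kg.
Burnout mass m_f = stage dry + payload = 2,702.26 + 2,840 = 5,542.26 kg.
Rocket equation: Δv = v_e · ln(40,900/5,542.26) = 2550.0 × ln(7.38) = 2550.0 × 1.9987 ≈ 5097 m/s.

Δv ≈ 5100 m/s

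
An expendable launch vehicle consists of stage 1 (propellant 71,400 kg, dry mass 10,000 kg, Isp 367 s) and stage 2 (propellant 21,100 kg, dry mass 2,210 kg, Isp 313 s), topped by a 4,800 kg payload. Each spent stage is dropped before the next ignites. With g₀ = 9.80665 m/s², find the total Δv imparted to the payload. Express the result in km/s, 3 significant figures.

Δv ≈ 8.06 km/s

Ignition mass of stage 1 = 71,400+10,000 + 21,100+2,210 + 4,800 = 109,510 kg.
Stage 1: m₀ = 109,510 kg, m_f = 109,510 − 71,400 = 38,110 kg; Δv = 367×9.80665×ln(2.874) = 3599.0×1.0555 ≈ 3799 m/s.
Stage 2: m₀ = 28,110 kg, m_f = 28,110 − 21,100 = 7,010 kg; Δv = 313×9.80665×ln(4.01) = 3069.5×1.3888 ≈ 4263 m/s.
Total Δv = 3799 + 4263 = 8062 m/s.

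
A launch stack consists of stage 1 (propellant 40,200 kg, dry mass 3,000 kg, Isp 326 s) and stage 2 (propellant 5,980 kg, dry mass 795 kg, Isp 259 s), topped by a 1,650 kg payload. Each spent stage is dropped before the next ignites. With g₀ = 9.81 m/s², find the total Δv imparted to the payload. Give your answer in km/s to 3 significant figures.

Ignition mass of stage 1 = 40,200+3,000 + 5,980+795 + 1,650 = 51,625 kg.
Stage 1: m₀ = 51,625 kg, m_f = 51,625 − 40,200 = 11,425 kg; Δv = 326×9.81×ln(4.519) = 3198.1×1.5082 ≈ 4823 m/s.
Stage 2: m₀ = 8,425 kg, m_f = 8,425 − 5,980 = 2,445 kg; Δv = 259×9.81×ln(3.446) = 2540.8×1.2372 ≈ 3143 m/s.
Total Δv = 4823 + 3143 = 7966 m/s.

Δv ≈ 7.97 km/s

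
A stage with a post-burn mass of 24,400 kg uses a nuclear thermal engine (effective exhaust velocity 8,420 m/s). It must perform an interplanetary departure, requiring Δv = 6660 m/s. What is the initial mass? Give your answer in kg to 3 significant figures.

initial mass ≈ 53800 kg

m₀/m_f = exp(Δv / v_e) = exp(6660 / 8420.0) = exp(0.7910) = 2.2055.
m₀ = m_f × 2.2055 = 24,400 × 2.2055 = 53,814.2 kg.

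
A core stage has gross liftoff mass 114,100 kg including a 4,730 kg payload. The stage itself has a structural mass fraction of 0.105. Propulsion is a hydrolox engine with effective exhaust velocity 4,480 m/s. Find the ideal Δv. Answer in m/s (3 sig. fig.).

Δv ≈ 8740 m/s

Stage wet mass = m₀ − payload = 114,100 − 4,730 = 109,370 kg.
Stage dry mass = ε × stage wet mass = 0.105 × 109,370 = 11,483.9 kg.
Burnout mass m_f = stage dry + payload = 11,483.9 + 4,730 = 16,213.9 kg.
By the Tsiolkovsky rocket equation, Δv = v_e · ln(114,100/16,213.9) = 4480.0 × ln(7.037) = 4480.0 × 1.9512 ≈ 8741 m/s.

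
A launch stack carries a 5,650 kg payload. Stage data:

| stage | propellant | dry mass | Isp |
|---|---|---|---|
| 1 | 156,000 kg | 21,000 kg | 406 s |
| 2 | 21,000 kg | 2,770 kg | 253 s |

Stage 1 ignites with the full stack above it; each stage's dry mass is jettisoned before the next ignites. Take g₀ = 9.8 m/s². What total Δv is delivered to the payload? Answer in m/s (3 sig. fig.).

Δv ≈ 8710 m/s

Ignition mass of stage 1 = 156,000+21,000 + 21,000+2,770 + 5,650 = 206,420 kg.
Stage 1: m₀ = 206,420 kg, m_f = 206,420 − 156,000 = 50,420 kg; Δv = 406×9.8×ln(4.094) = 3978.8×1.4095 ≈ 5608 m/s.
Stage 2: m₀ = 29,420 kg, m_f = 29,420 − 21,000 = 8,420 kg; Δv = 253×9.8×ln(3.494) = 2479.4×1.2511 ≈ 3102 m/s.
Total Δv = 5608 + 3102 = 8710 m/s.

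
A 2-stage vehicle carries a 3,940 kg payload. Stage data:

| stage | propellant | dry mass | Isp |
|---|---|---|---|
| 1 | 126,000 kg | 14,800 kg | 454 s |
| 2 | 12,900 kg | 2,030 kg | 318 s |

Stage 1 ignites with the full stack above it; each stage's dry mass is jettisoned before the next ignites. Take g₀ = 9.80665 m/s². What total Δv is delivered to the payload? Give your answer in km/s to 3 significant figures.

Δv ≈ 10.5 km/s

Ignition mass of stage 1 = 126,000+14,800 + 12,900+2,030 + 3,940 = 159,670 kg.
Stage 1: m₀ = 159,670 kg, m_f = 159,670 − 126,000 = 33,670 kg; Δv = 454×9.80665×ln(4.742) = 4452.2×1.5565 ≈ 6930 m/s.
Stage 2: m₀ = 18,870 kg, m_f = 18,870 − 12,900 = 5,970 kg; Δv = 318×9.80665×ln(3.161) = 3118.5×1.1508 ≈ 3589 m/s.
Total Δv = 6930 + 3589 = 10519 m/s.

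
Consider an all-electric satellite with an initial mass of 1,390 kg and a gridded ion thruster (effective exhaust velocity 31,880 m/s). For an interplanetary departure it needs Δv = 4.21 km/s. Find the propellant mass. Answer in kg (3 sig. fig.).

Rocket equation: m₀/m_f = exp(Δv / v_e) = exp(4210 / 31880.0) = exp(0.1321) = 1.1412.
m_f = 1,390 / 1.1412 = 1,218.02 kg, so propellant = m₀ − m_f = 1,390 − 1,218.02 = 171.98 kg.

propellant mass ≈ 172 kg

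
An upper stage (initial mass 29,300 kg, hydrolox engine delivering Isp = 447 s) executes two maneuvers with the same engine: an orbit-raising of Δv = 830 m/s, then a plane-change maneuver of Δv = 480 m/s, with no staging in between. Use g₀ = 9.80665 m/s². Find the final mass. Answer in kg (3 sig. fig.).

final mass ≈ 21700 kg

v_e = Isp · g₀ = 447 × 9.80665 = 4383.6 m/s.
After the first burn: m = 29300 × exp(−830/4383.6) = 29300 × 0.82750 = 24,245.8 kg.
After the second burn: m = 24,245.8 × exp(−480/4383.6) = 24,245.8 × 0.89628 = 21,731 kg.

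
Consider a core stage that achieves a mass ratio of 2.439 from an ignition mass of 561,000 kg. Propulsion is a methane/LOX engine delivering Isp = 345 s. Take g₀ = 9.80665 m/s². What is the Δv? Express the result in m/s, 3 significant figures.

Δv ≈ 3020 m/s

v_e = Isp · g₀ = 345 × 9.80665 = 3383.3 m/s.
Δv = v_e · ln(2.439) = 3383.3 × 0.8916 ≈ 3016.5 m/s.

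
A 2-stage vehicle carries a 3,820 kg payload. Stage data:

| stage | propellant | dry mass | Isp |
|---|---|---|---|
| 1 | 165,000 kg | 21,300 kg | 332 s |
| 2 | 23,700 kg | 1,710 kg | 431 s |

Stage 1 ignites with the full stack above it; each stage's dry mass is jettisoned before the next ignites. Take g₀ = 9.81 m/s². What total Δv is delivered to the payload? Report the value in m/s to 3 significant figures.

Δv ≈ 11800 m/s

Ignition mass of stage 1 = 165,000+21,300 + 23,700+1,710 + 3,820 = 215,530 kg.
Stage 1: m₀ = 215,530 kg, m_f = 215,530 − 165,000 = 50,530 kg; Δv = 332×9.81×ln(4.265) = 3256.9×1.4505 ≈ 4724 m/s.
Stage 2: m₀ = 29,230 kg, m_f = 29,230 − 23,700 = 5,530 kg; Δv = 431×9.81×ln(5.286) = 4228.1×1.6650 ≈ 7040 m/s.
Total Δv = 4724 + 7040 = 11764 m/s.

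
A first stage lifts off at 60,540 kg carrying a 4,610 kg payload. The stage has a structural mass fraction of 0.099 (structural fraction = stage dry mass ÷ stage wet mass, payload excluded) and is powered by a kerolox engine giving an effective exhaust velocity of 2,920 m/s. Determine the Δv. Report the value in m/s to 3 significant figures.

Stage wet mass = m₀ − payload = 60,540 − 4,610 = 55,930 kg.
Stage dry mass = ε × stage wet mass = 0.099 × 55,930 = 5,537.07 kg.
Burnout mass m_f = stage dry + payload = 5,537.07 + 4,610 = 10,147.07 kg.
Using Δv = v_e ln(m₀/m_f): Δv = v_e · ln(60,540/10,147.07) = 2920.0 × ln(5.966) = 2920.0 × 1.7861 ≈ 5215 m/s.

Δv ≈ 5220 m/s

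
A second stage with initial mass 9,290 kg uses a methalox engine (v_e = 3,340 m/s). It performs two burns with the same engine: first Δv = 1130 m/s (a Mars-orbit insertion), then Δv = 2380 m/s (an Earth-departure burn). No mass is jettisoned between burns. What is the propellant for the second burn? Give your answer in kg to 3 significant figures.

propellant for the second burn ≈ 3380 kg

After the first burn: m = 9290 × exp(−1130/3340.0) = 9290 × 0.71296 = 6,623.4 kg.
After the second burn: m = 6,623.4 × exp(−2380/3340.0) = 6,623.4 × 0.49038 = 3,247.98 kg.
Second-burn propellant = 6,623.4 − 3,247.98 = 3,375.42 kg.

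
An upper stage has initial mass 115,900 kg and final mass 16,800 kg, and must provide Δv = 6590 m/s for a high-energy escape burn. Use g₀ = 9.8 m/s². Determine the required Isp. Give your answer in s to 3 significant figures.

Isp ≈ 348 s

ln(m₀/m_f) = ln(115900/16800) = ln(6.899) = 1.9313.
v_e = Δv / ln(m₀/m_f) = 6590 / 1.9313 = 3412.1 m/s.
Isp = v_e / g₀ = 3412.1 / 9.8 = 348.2 s.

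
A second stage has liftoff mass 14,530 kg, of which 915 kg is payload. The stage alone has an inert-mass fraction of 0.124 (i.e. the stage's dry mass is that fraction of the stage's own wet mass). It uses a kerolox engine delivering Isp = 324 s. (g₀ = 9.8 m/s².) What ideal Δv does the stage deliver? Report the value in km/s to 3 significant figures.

Δv ≈ 5.46 km/s

Stage wet mass = m₀ − payload = 14,530 − 915 = 13,615 kg.
Stage dry mass = ε × stage wet mass = 0.124 × 13,615 = 1,688.26 kg.
Burnout mass m_f = stage dry + payload = 1,688.26 + 915 = 2,603.26 kg.
v_e = Isp · g₀ = 324 × 9.8 = 3175.2 m/s.
Δv = v_e · ln(14,530/2,603.26) = 3175.2 × ln(5.581) = 3175.2 × 1.7195 ≈ 5460 m/s.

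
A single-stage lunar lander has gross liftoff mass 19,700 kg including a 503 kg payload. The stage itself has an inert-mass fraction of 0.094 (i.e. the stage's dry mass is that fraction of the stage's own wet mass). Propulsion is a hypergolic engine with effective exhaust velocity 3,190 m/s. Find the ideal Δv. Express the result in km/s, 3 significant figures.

Stage wet mass = m₀ − payload = 19,700 − 503 = 19,197 kg.
Stage dry mass = ε × stage wet mass = 0.094 × 19,197 = 1,804.52 kg.
Burnout mass m_f = stage dry + payload = 1,804.52 + 503 = 2,307.52 kg.
Δv = v_e · ln(19,700/2,307.52) = 3190.0 × ln(8.537) = 3190.0 × 2.1444 ≈ 6841 m/s.

Δv ≈ 6.84 km/s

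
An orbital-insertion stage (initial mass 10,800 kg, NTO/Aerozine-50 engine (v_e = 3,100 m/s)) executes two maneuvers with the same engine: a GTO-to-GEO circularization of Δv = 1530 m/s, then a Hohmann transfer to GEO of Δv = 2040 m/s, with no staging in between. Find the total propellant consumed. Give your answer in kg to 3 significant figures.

total propellant consumed ≈ 7390 kg

After the first burn: m = 10800 × exp(−1530/3100.0) = 10800 × 0.61046 = 6,592.97 kg.
After the second burn: m = 6,592.97 × exp(−2040/3100.0) = 6,592.97 × 0.51785 = 3,414.17 kg.
Total propellant = m₀ − m_final = 10800 − 3,414.17 = 7,385.83 kg.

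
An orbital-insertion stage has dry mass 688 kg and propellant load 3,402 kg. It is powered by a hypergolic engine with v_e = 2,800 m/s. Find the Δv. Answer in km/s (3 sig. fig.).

m₀ = m_dry + m_prop = 688 + 3,402 = 4,090 kg.
Δv = v_e · ln(m₀/m_f) = 2800.0 × ln(5.945) = 2800.0 × 1.7825 ≈ 4991.0 m/s.

Δv ≈ 4.99 km/s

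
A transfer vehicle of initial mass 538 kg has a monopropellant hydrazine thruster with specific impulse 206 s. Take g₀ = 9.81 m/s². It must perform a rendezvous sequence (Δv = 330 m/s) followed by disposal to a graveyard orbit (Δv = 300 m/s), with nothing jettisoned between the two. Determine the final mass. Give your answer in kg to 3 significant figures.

final mass ≈ 394 kg

v_e = Isp · g₀ = 206 × 9.81 = 2020.9 m/s.
After the first burn: m = 538 × exp(−330/2020.9) = 538 × 0.84934 = 456.945 kg.
After the second burn: m = 456.945 × exp(−300/2020.9) = 456.945 × 0.86204 = 393.905 kg.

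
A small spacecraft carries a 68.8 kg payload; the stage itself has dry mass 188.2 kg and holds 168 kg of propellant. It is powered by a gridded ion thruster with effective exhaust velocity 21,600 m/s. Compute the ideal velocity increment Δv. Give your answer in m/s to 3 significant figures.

Δv ≈ 10900 m/s

m₀ = payload + dry + propellant = 68.8 + 188.2 + 168 = 425 kg.
m_f = payload + dry = 68.8 + 188.2 = 257 kg.
By the Tsiolkovsky rocket equation, Δv = v_e · ln(m₀/m_f) = 21600.0 × ln(1.654) = 21600.0 × 0.5030 ≈ 10865.1 m/s.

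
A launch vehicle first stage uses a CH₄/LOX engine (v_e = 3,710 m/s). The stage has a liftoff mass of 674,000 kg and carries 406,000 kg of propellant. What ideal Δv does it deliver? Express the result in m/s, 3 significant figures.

Δv ≈ 3420 m/s

m_f = m₀ − m_prop = 674,000 − 406,000 = 268,000 kg.
Using Δv = v_e ln(m₀/m_f): Δv = v_e · ln(m₀/m_f) = 3710.0 × ln(2.515) = 3710.0 × 0.9222 ≈ 3421.5 m/s.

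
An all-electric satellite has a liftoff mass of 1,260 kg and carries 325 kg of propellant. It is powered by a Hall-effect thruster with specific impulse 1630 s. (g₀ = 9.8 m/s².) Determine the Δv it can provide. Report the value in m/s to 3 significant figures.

Δv ≈ 4770 m/s

v_e = Isp · g₀ = 1630 × 9.8 = 15974.0 m/s.
m_f = m₀ − m_prop = 1,260 − 325 = 935 kg.
Rocket equation: Δv = v_e · ln(m₀/m_f) = 15974.0 × ln(1.348) = 15974.0 × 0.2983 ≈ 4765.4 m/s.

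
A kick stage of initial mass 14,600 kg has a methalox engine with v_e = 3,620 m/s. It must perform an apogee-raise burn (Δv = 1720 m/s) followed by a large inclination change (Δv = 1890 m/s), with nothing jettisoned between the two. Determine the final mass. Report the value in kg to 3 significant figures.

final mass ≈ 5390 kg

After the first burn: m = 14600 × exp(−1720/3620.0) = 14600 × 0.62180 = 9,078.28 kg.
After the second burn: m = 9,078.28 × exp(−1890/3620.0) = 9,078.28 × 0.59327 = 5,385.87 kg.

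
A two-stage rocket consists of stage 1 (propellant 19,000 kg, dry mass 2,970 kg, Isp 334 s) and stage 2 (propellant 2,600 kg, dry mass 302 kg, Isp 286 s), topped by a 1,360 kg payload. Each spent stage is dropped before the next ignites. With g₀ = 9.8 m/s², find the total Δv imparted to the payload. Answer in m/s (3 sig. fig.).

Ignition mass of stage 1 = 19,000+2,970 + 2,600+302 + 1,360 = 26,232 kg.
Stage 1: m₀ = 26,232 kg, m_f = 26,232 − 19,000 = 7,232 kg; Δv = 334×9.8×ln(3.627) = 3273.2×1.2885 ≈ 4217 m/s.
Stage 2: m₀ = 4,262 kg, m_f = 4,262 − 2,600 = 1,662 kg; Δv = 286×9.8×ln(2.564) = 2802.8×0.9417 ≈ 2639 m/s.
Total Δv = 4217 + 2639 = 6856 m/s.

Δv ≈ 6860 m/s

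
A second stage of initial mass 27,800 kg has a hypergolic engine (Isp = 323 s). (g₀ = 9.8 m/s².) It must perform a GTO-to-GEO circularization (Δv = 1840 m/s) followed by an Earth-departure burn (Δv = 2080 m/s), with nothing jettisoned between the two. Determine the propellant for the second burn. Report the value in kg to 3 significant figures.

propellant for the second burn ≈ 7490 kg

v_e = Isp · g₀ = 323 × 9.8 = 3165.4 m/s.
After the first burn: m = 27800 × exp(−1840/3165.4) = 27800 × 0.55918 = 15,545.2 kg.
After the second burn: m = 15,545.2 × exp(−2080/3165.4) = 15,545.2 × 0.51835 = 8,057.85 kg.
Second-burn propellant = 15,545.2 − 8,057.85 = 7,487.35 kg.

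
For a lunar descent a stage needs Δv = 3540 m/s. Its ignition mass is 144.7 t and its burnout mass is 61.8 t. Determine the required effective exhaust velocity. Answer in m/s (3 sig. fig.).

v_e ≈ 4160 m/s

ln(m₀/m_f) = ln(144700/61800) = ln(2.341) = 0.8508.
Using Δv = v_e ln(m₀/m_f): v_e = Δv / ln(m₀/m_f) = 3540 / 0.8508 = 4161.0 m/s.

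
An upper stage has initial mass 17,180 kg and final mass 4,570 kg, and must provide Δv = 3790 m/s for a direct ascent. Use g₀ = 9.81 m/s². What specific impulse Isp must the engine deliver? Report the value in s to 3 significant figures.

Isp ≈ 292 s

ln(m₀/m_f) = ln(17180/4570) = ln(3.759) = 1.3242.
v_e = Δv / ln(m₀/m_f) = 3790 / 1.3242 = 2862.0 m/s.
Isp = v_e / g₀ = 2862.0 / 9.81 = 291.7 s.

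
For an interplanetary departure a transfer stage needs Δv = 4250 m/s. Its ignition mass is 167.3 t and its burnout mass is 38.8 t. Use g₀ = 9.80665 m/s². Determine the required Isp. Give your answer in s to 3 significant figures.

Isp ≈ 297 s

ln(m₀/m_f) = ln(167300/38800) = ln(4.312) = 1.4614.
Using Δv = v_e ln(m₀/m_f): v_e = Δv / ln(m₀/m_f) = 4250 / 1.4614 = 2908.2 m/s.
Isp = v_e / g₀ = 2908.2 / 9.80665 = 296.6 s.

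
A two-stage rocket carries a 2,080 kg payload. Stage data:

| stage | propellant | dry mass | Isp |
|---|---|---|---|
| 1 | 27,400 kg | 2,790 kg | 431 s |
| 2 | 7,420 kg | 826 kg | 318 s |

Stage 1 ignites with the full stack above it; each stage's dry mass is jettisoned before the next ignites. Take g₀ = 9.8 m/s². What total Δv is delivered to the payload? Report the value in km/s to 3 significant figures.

Δv ≈ 8.72 km/s

Ignition mass of stage 1 = 27,400+2,790 + 7,420+826 + 2,080 = 40,516 kg.
Stage 1: m₀ = 40,516 kg, m_f = 40,516 − 27,400 = 13,116 kg; Δv = 431×9.8×ln(3.089) = 4223.8×1.1279 ≈ 4764 m/s.
Stage 2: m₀ = 10,326 kg, m_f = 10,326 − 7,420 = 2,906 kg; Δv = 318×9.8×ln(3.553) = 3116.4×1.2679 ≈ 3951 m/s.
Total Δv = 4764 + 3951 = 8715 m/s.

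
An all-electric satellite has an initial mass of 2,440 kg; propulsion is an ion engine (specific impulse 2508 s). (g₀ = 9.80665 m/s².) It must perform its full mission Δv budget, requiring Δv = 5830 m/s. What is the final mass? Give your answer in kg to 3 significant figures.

final mass ≈ 1930 kg

v_e = Isp · g₀ = 2508 × 9.80665 = 24595.1 m/s.
Using Δv = v_e ln(m₀/m_f): m₀/m_f = exp(Δv / v_e) = exp(5830 / 24595.1) = exp(0.2370) = 1.2675.
m_f = m₀ / 1.2675 = 2,440 / 1.2675 = 1,925.05 kg.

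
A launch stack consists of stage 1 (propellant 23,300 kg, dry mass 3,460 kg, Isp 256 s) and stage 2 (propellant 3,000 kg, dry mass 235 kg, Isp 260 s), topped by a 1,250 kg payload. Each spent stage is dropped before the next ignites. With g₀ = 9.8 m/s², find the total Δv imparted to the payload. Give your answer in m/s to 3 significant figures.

Δv ≈ 6250 m/s

Ignition mass of stage 1 = 23,300+3,460 + 3,000+235 + 1,250 = 31,245 kg.
Stage 1: m₀ = 31,245 kg, m_f = 31,245 − 23,300 = 7,945 kg; Δv = 256×9.8×ln(3.933) = 2508.8×1.3693 ≈ 3435 m/s.
Stage 2: m₀ = 4,485 kg, m_f = 4,485 − 3,000 = 1,485 kg; Δv = 260×9.8×ln(3.02) = 2548.0×1.1053 ≈ 2816 m/s.
Total Δv = 3435 + 2816 = 6251 m/s.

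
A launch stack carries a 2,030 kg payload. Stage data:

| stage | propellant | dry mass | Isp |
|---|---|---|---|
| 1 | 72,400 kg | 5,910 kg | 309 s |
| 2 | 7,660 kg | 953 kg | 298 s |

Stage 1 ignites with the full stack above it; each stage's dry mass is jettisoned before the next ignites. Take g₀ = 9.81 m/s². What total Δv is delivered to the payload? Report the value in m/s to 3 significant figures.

Δv ≈ 8820 m/s

Ignition mass of stage 1 = 72,400+5,910 + 7,660+953 + 2,030 = 88,953 kg.
Stage 1: m₀ = 88,953 kg, m_f = 88,953 − 72,400 = 16,553 kg; Δv = 309×9.81×ln(5.374) = 3031.3×1.6815 ≈ 5097 m/s.
Stage 2: m₀ = 10,643 kg, m_f = 10,643 − 7,660 = 2,983 kg; Δv = 298×9.81×ln(3.568) = 2923.4×1.2720 ≈ 3718 m/s.
Total Δv = 5097 + 3718 = 8815 m/s.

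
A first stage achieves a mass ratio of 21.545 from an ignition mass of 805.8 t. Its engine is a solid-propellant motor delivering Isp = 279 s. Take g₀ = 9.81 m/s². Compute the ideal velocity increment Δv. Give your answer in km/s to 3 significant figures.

Δv ≈ 8.40 km/s

v_e = Isp · g₀ = 279 × 9.81 = 2737.0 m/s.
Δv = v_e · ln(21.545) = 2737.0 × 3.0701 ≈ 8403.0 m/s.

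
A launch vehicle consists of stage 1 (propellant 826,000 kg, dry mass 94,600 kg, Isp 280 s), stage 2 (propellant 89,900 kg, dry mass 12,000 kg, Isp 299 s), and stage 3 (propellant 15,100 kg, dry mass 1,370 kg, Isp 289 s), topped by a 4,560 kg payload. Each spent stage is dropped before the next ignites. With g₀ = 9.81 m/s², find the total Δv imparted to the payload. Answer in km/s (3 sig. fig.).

Δv ≈ 11.8 km/s

Ignition mass of stage 1 = 826,000+94,600 + 89,900+12,000 + 15,100+1,370 + 4,560 = 1,043,530 kg.
Stage 1: m₀ = 1,043,530 kg, m_f = 1,043,530 − 826,000 = 217,530 kg; Δv = 280×9.81×ln(4.797) = 2746.8×1.5680 ≈ 4307 m/s.
Stage 2: m₀ = 122,930 kg, m_f = 122,930 − 89,900 = 33,030 kg; Δv = 299×9.81×ln(3.722) = 2933.2×1.3142 ≈ 3855 m/s.
Stage 3: m₀ = 21,030 kg, m_f = 21,030 − 15,100 = 5,930 kg; Δv = 289×9.81×ln(3.546) = 2835.1×1.2659 ≈ 3589 m/s.
Total Δv = 4307 + 3855 + 3589 = 11751 m/s.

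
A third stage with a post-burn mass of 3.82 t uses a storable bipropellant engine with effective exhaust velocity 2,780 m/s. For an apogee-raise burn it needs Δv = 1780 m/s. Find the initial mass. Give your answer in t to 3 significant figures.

By the Tsiolkovsky rocket equation, m₀/m_f = exp(Δv / v_e) = exp(1780 / 2780.0) = exp(0.6403) = 1.8970.
m₀ = m_f × 1.8970 = 3.82 × 1.8970 = 7.24654 t.

initial mass ≈ 7.25 t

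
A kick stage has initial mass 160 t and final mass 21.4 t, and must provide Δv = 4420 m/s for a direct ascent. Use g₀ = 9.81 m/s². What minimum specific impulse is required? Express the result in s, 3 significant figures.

Isp ≈ 224 s

ln(m₀/m_f) = ln(160000/21400) = ln(7.477) = 2.0118.
v_e = Δv / ln(m₀/m_f) = 4420 / 2.0118 = 2197.1 m/s.
Isp = v_e / g₀ = 2197.1 / 9.81 = 224.0 s.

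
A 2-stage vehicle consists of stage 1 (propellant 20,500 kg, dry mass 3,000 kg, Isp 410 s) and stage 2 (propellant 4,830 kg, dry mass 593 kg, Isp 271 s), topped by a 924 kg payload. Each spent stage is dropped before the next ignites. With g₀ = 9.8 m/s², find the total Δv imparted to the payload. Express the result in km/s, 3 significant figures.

Ignition mass of stage 1 = 20,500+3,000 + 4,830+593 + 924 = 29,847 kg.
Stage 1: m₀ = 29,847 kg, m_f = 29,847 − 20,500 = 9,347 kg; Δv = 410×9.8×ln(3.193) = 4018.0×1.1610 ≈ 4665 m/s.
Stage 2: m₀ = 6,347 kg, m_f = 6,347 − 4,830 = 1,517 kg; Δv = 271×9.8×ln(4.184) = 2655.8×1.4312 ≈ 3801 m/s.
Total Δv = 4665 + 3801 = 8466 m/s.

Δv ≈ 8.47 km/s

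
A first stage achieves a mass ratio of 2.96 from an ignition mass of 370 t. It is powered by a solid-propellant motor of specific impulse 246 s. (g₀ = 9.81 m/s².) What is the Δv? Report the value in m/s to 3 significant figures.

Δv ≈ 2620 m/s

v_e = Isp · g₀ = 246 × 9.81 = 2413.3 m/s.
Using Δv = v_e ln(m₀/m_f): Δv = v_e · ln(2.96) = 2413.3 × 1.0852 ≈ 2618.8 m/s.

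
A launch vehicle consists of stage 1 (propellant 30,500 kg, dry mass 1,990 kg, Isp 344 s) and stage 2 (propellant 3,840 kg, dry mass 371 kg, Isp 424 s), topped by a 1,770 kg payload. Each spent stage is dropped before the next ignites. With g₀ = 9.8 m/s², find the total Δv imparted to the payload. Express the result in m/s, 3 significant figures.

Δv ≈ 9580 m/s

Ignition mass of stage 1 = 30,500+1,990 + 3,840+371 + 1,770 = 38,471 kg.
Stage 1: m₀ = 38,471 kg, m_f = 38,471 − 30,500 = 7,971 kg; Δv = 344×9.8×ln(4.826) = 3371.2×1.5741 ≈ 5307 m/s.
Stage 2: m₀ = 5,981 kg, m_f = 5,981 − 3,840 = 2,141 kg; Δv = 424×9.8×ln(2.794) = 4155.2×1.0273 ≈ 4269 m/s.
Total Δv = 5307 + 4269 = 9576 m/s.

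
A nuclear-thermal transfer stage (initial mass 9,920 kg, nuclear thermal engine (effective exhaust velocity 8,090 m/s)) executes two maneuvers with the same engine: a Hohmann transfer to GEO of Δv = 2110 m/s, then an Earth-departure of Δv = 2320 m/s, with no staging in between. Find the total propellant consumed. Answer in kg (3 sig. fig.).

total propellant consumed ≈ 4180 kg

After the first burn: m = 9920 × exp(−2110/8090.0) = 9920 × 0.77042 = 7,642.57 kg.
After the second burn: m = 7,642.57 × exp(−2320/8090.0) = 7,642.57 × 0.75068 = 5,737.12 kg.
Total propellant = m₀ − m_final = 9920 − 5,737.12 = 4,182.88 kg.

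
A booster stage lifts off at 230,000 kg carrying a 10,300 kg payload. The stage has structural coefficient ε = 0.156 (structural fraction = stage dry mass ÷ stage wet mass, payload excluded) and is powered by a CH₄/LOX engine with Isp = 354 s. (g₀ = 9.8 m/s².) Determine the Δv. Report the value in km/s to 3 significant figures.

Δv ≈ 5.69 km/s

Stage wet mass = m₀ − payload = 230,000 − 10,300 = 219,700 kg.
Stage dry mass = ε × stage wet mass = 0.156 × 219,700 = 34,273.2 kg.
Burnout mass m_f = stage dry + payload = 34,273.2 + 10,300 = 44,573.2 kg.
v_e = Isp · g₀ = 354 × 9.8 = 3469.2 m/s.
Rocket equation: Δv = v_e · ln(230,000/44,573.2) = 3469.2 × ln(5.16) = 3469.2 × 1.6409 ≈ 5693 m/s.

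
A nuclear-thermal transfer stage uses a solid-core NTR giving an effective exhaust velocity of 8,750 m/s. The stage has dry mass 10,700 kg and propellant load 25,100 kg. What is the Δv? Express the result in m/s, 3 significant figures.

Δv ≈ 10600 m/s

m₀ = m_dry + m_prop = 10,700 + 25,100 = 35,800 kg.
Rocket equation: Δv = v_e · ln(m₀/m_f) = 8750.0 × ln(3.346) = 8750.0 × 1.2077 ≈ 10567.4 m/s.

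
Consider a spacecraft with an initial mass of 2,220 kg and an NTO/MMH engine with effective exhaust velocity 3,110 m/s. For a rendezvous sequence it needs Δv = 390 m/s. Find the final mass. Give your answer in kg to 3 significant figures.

From the ideal rocket equation, m₀/m_f = exp(Δv / v_e) = exp(390 / 3110.0) = exp(0.1254) = 1.1336.
m_f = m₀ / 1.1336 = 2,220 / 1.1336 = 1,958.36 kg.

final mass ≈ 1960 kg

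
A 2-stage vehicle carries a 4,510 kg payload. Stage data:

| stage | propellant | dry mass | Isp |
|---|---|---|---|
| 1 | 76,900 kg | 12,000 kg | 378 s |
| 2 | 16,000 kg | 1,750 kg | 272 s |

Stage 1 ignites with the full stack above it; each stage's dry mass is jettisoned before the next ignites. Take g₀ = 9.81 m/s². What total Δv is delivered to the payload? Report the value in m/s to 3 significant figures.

Ignition mass of stage 1 = 76,900+12,000 + 16,000+1,750 + 4,510 = 111,160 kg.
Stage 1: m₀ = 111,160 kg, m_f = 111,160 − 76,900 = 34,260 kg; Δv = 378×9.81×ln(3.245) = 3708.2×1.1770 ≈ 4364 m/s.
Stage 2: m₀ = 22,260 kg, m_f = 22,260 − 16,000 = 6,260 kg; Δv = 272×9.81×ln(3.556) = 2668.3×1.2686 ≈ 3385 m/s.
Total Δv = 4364 + 3385 = 7749 m/s.

Δv ≈ 7750 m/s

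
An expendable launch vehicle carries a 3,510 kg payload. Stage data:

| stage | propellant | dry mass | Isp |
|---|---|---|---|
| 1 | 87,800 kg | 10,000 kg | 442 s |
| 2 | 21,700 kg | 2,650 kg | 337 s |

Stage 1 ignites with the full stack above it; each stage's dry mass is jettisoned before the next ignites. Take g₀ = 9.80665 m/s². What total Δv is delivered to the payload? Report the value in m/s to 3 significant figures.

Ignition mass of stage 1 = 87,800+10,000 + 21,700+2,650 + 3,510 = 125,660 kg.
Stage 1: m₀ = 125,660 kg, m_f = 125,660 − 87,800 = 37,860 kg; Δv = 442×9.80665×ln(3.319) = 4334.5×1.1997 ≈ 5200 m/s.
Stage 2: m₀ = 27,860 kg, m_f = 27,860 − 21,700 = 6,160 kg; Δv = 337×9.80665×ln(4.523) = 3304.8×1.5091 ≈ 4987 m/s.
Total Δv = 5200 + 4987 = 10187 m/s.

Δv ≈ 10200 m/s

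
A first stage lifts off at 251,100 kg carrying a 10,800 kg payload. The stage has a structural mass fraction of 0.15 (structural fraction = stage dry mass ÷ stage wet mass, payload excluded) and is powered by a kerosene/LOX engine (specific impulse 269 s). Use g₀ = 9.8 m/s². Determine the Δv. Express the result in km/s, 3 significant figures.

Δv ≈ 4.43 km/s

Stage wet mass = m₀ − payload = 251,100 − 10,800 = 240,300 kg.
Stage dry mass = ε × stage wet mass = 0.15 × 240,300 = 36,045 kg.
Burnout mass m_f = stage dry + payload = 36,045 + 10,800 = 46,845 kg.
v_e = Isp · g₀ = 269 × 9.8 = 2636.2 m/s.
Rocket equation: Δv = v_e · ln(251,100/46,845) = 2636.2 × ln(5.36) = 2636.2 × 1.6790 ≈ 4426 m/s.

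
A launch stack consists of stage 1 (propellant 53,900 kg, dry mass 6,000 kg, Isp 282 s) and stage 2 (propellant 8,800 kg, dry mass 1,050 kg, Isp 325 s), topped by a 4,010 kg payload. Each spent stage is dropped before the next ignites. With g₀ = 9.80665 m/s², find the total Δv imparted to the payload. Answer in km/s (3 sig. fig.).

Ignition mass of stage 1 = 53,900+6,000 + 8,800+1,050 + 4,010 = 73,760 kg.
Stage 1: m₀ = 73,760 kg, m_f = 73,760 − 53,900 = 19,860 kg; Δv = 282×9.80665×ln(3.714) = 2765.5×1.3121 ≈ 3629 m/s.
Stage 2: m₀ = 13,860 kg, m_f = 13,860 − 8,800 = 5,060 kg; Δv = 325×9.80665×ln(2.739) = 3187.2×1.0076 ≈ 3212 m/s.
Total Δv = 3629 + 3212 = 6841 m/s.

Δv ≈ 6.84 km/s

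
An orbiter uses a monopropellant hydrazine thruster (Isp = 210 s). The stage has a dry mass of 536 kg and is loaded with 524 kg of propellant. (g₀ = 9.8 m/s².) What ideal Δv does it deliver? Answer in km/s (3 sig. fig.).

v_e = Isp · g₀ = 210 × 9.8 = 2058.0 m/s.
m₀ = m_dry + m_prop = 536 + 524 = 1,060 kg.
From the ideal rocket equation, Δv = v_e · ln(m₀/m_f) = 2058.0 × ln(1.978) = 2058.0 × 0.6819 ≈ 1403.3 m/s.

Δv ≈ 1.40 km/s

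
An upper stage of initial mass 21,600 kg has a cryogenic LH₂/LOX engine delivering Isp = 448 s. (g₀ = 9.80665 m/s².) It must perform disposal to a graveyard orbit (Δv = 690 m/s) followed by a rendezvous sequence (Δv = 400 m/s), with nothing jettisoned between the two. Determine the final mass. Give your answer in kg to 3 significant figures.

final mass ≈ 16900 kg

v_e = Isp · g₀ = 448 × 9.80665 = 4393.4 m/s.
After the first burn: m = 21600 × exp(−690/4393.4) = 21600 × 0.85466 = 18,460.7 kg.
After the second burn: m = 18,460.7 × exp(−400/4393.4) = 18,460.7 × 0.91298 = 16,854.2 kg.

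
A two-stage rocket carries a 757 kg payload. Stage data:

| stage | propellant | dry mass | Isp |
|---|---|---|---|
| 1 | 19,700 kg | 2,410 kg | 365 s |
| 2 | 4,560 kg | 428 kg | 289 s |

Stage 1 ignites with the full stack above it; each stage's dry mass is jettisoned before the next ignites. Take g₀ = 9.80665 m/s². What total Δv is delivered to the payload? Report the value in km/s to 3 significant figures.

Δv ≈ 8.87 km/s

Ignition mass of stage 1 = 19,700+2,410 + 4,560+428 + 757 = 27,855 kg.
Stage 1: m₀ = 27,855 kg, m_f = 27,855 − 19,700 = 8,155 kg; Δv = 365×9.80665×ln(3.416) = 3579.4×1.2284 ≈ 4397 m/s.
Stage 2: m₀ = 5,745 kg, m_f = 5,745 − 4,560 = 1,185 kg; Δv = 289×9.80665×ln(4.848) = 2834.1×1.5786 ≈ 4474 m/s.
Total Δv = 4397 + 4474 = 8871 m/s.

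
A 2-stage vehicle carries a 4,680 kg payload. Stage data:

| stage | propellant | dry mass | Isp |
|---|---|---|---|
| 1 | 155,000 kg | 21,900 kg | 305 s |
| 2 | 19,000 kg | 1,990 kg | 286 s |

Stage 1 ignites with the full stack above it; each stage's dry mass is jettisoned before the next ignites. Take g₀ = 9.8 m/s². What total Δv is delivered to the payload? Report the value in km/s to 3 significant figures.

Ignition mass of stage 1 = 155,000+21,900 + 19,000+1,990 + 4,680 = 202,570 kg.
Stage 1: m₀ = 202,570 kg, m_f = 202,570 − 155,000 = 47,570 kg; Δv = 305×9.8×ln(4.258) = 2989.0×1.4489 ≈ 4331 m/s.
Stage 2: m₀ = 25,670 kg, m_f = 25,670 − 19,000 = 6,670 kg; Δv = 286×9.8×ln(3.849) = 2802.8×1.3477 ≈ 3777 m/s.
Total Δv = 4331 + 3777 = 8108 m/s.

Δv ≈ 8.11 km/s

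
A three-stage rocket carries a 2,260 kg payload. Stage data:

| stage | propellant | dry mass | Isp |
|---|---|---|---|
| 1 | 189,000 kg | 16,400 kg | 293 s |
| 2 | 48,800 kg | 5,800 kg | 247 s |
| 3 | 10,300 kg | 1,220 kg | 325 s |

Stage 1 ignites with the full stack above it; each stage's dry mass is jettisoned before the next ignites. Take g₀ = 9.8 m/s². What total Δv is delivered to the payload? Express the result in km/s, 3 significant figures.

Ignition mass of stage 1 = 189,000+16,400 + 48,800+5,800 + 10,300+1,220 + 2,260 = 273,780 kg.
Stage 1: m₀ = 273,780 kg, m_f = 273,780 − 189,000 = 84,780 kg; Δv = 293×9.8×ln(3.229) = 2871.4×1.1723 ≈ 3366 m/s.
Stage 2: m₀ = 68,380 kg, m_f = 68,380 − 48,800 = 19,580 kg; Δv = 247×9.8×ln(3.492) = 2420.6×1.2506 ≈ 3027 m/s.
Stage 3: m₀ = 13,780 kg, m_f = 13,780 − 10,300 = 3,480 kg; Δv = 325×9.8×ln(3.96) = 3185.0×1.3762 ≈ 4383 m/s.
Total Δv = 3366 + 3027 + 4383 = 10776 m/s.

Δv ≈ 10.8 km/s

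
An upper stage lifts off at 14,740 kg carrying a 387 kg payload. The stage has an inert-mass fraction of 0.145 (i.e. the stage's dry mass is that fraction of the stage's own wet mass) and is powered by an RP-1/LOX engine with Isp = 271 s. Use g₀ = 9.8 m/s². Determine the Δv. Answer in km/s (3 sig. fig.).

Δv ≈ 4.75 km/s

Stage wet mass = m₀ − payload = 14,740 − 387 = 14,353 kg.
Stage dry mass = ε × stage wet mass = 0.145 × 14,353 = 2,081.19 kg.
Burnout mass m_f = stage dry + payload = 2,081.19 + 387 = 2,468.19 kg.
v_e = Isp · g₀ = 271 × 9.8 = 2655.8 m/s.
Δv = v_e · ln(14,740/2,468.19) = 2655.8 × ln(5.972) = 2655.8 × 1.7871 ≈ 4746 m/s.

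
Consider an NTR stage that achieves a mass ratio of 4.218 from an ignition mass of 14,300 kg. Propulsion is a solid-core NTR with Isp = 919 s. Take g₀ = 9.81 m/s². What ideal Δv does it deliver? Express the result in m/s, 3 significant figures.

v_e = Isp · g₀ = 919 × 9.81 = 9015.4 m/s.
Δv = v_e · ln(4.218) = 9015.4 × 1.4394 ≈ 12976.4 m/s.

Δv ≈ 13000 m/s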